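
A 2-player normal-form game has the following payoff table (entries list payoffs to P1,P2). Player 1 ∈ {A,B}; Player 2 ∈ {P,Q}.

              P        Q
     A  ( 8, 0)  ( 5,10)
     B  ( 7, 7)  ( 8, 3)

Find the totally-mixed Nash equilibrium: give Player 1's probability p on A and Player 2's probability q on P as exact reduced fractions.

p=2/7, q=3/4

P1 indiff ⇒ q·8+(1-q)·5 = q·7+(1-q)·8 ⇒ q(1) = (1-q)(3) ⇒ q = 3/4
P2 indiff ⇒ p·0+(1-p)·7 = p·10+(1-p)·3 ⇒ p(-10) = (1-p)(-4) ⇒ p = 2/7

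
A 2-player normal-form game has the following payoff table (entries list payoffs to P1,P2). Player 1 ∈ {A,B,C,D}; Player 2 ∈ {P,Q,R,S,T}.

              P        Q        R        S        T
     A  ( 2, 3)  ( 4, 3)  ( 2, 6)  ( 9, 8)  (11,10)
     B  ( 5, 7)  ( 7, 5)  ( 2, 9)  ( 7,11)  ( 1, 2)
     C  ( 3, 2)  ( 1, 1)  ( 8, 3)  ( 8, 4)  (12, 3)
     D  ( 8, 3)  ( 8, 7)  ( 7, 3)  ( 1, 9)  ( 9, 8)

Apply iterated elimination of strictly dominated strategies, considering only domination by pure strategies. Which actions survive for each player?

IESDS → P1:{A,C} P2:{S,T}

P2 drop P (S beats it: A:8>3 B:11>7 C:4>2 D:9>3)
P2 drop Q (S beats it: A:8>3 B:11>5 C:4>1 D:9>7)
P1 drop B (C beats it: R:8>2 S:8>7 T:12>1)
P1 drop D (C beats it: R:8>7 S:8>1 T:12>9)
P2 drop R (S beats it: A:8>6 C:4>3)
P1→{A,C} P2→{S,T}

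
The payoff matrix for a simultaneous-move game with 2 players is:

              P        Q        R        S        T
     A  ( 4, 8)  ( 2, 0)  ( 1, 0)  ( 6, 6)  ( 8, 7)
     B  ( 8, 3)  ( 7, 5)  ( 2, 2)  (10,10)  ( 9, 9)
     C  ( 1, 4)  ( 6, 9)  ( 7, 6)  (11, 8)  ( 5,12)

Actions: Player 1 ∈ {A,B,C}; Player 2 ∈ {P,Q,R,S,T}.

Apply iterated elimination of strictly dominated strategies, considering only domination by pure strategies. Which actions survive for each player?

P1 drop A (B beats it: P:8>4 Q:7>2 R:2>1 S:10>6 T:9>8)
P2 drop P (Q beats it: B:5>3 C:9>4)
P2 drop Q (T beats it: B:9>5 C:12>9)
P2 drop R (S beats it: B:10>2 C:8>6)
P1→{B,C} P2→{S,T}

Remaining: P1:{B,C} P2:{S,T}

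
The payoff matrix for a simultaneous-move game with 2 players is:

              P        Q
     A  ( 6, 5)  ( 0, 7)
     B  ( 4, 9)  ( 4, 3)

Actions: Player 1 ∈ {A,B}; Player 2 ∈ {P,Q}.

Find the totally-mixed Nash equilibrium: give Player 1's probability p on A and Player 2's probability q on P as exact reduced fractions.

P1 indiff ⇒ q·6+(1-q)·0 = q·4+(1-q)·4 ⇒ q(2) = (1-q)(4) ⇒ q = 2/3
P2 indiff ⇒ p·5+(1-p)·9 = p·7+(1-p)·3 ⇒ p(-2) = (1-p)(-6) ⇒ p = 3/4

(p,q) = (3/4, 2/3)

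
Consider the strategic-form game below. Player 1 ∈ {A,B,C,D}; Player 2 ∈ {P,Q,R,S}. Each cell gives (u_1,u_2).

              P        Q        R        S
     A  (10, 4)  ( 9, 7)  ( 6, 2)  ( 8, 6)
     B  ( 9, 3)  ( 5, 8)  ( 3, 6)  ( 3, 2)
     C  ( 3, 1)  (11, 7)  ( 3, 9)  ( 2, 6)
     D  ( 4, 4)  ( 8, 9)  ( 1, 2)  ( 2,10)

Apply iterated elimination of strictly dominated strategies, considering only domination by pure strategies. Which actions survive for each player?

P1 drop B (A beats it: P:10>9 Q:9>5 R:6>3 S:8>3)
P1 drop D (A beats it: P:10>4 Q:9>8 R:6>1 S:8>2)
P2 drop P (Q beats it: A:7>4 C:7>1)
P2 drop S (Q beats it: A:7>6 C:7>6)
P1→{A,C} P2→{Q,R}

Remaining: P1:{A,C} P2:{Q,R}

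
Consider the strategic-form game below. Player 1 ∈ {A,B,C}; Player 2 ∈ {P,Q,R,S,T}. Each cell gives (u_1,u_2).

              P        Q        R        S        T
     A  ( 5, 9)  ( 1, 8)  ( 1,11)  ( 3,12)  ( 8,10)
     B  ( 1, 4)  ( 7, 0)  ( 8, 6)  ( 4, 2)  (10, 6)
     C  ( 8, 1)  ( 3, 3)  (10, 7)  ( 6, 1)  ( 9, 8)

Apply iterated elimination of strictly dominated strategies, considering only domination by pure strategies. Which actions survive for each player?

P1 drop A (C beats it: P:8>5 Q:3>1 R:10>1 S:6>3 T:9>8)
P2 drop P (R beats it: B:6>4 C:7>1)
P2 drop Q (R beats it: B:6>0 C:7>3)
P2 drop S (R beats it: B:6>2 C:7>1)
P1→{B,C} P2→{R,T}

Survivors P1:{B,C} P2:{R,T}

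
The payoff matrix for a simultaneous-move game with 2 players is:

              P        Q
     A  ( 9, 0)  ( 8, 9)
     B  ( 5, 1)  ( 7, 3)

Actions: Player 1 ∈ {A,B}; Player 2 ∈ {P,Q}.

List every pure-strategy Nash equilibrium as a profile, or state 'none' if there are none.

Nash profiles: (A,Q)

(A,P): not NE [P2→Q gives 9>0]
(A,Q): NE
(B,P): not NE [P1→A gives 9>5; P2→Q gives 3>1]
(B,Q): not NE [P1→A gives 8>7]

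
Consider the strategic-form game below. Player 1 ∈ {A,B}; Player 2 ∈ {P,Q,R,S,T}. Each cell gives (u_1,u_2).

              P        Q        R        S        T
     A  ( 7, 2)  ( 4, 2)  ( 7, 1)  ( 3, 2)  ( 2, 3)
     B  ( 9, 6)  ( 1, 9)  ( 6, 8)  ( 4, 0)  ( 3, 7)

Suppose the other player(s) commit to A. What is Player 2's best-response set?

argmax u_2 = {T}

u_2(P vs A) = 2
u_2(Q vs A) = 2
u_2(R vs A) = 1
u_2(S vs A) = 2
u_2(T vs A) = 3
max payoff 3 at {T}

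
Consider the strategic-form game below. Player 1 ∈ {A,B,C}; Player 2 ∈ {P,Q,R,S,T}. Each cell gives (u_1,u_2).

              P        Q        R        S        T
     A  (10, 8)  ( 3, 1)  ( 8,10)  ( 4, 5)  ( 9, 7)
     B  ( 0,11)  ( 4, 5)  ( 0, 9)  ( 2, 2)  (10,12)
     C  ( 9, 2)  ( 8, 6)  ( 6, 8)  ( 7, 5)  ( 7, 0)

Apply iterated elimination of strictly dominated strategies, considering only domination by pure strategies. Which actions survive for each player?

P2 drop Q (R beats it: A:10>1 B:9>5 C:8>6)
P2 drop S (R beats it: A:10>5 B:9>2 C:8>5)
P1 drop C (A beats it: P:10>9 R:8>6 T:9>7)
P1→{A,B} P2→{P,R,T}

Survivors P1:{A,B} P2:{P,R,T}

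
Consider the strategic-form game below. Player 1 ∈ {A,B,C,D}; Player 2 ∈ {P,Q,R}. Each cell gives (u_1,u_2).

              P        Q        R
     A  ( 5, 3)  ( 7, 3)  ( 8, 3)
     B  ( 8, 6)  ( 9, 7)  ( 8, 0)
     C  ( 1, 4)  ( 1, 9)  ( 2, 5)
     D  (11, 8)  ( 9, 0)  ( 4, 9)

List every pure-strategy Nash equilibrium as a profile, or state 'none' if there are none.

(A,P): not NE [P1→D gives 11>5]
(A,Q): not NE [P1→D gives 9>7]
(A,R): NE
(B,P): not NE [P1→D gives 11>8; P2→Q gives 7>6]
(B,Q): NE
(B,R): not NE [P2→Q gives 7>0]
(C,P): not NE [P1→D gives 11>1; P2→Q gives 9>4]
(C,Q): not NE [P1→D gives 9>1]
(C,R): not NE [P1→B gives 8>2; P2→Q gives 9>5]
(D,P): not NE [P2→R gives 9>8]
(D,Q): not NE [P2→R gives 9>0]
(D,R): not NE [P1→B gives 8>4]

NE set: (A,R), (B,Q)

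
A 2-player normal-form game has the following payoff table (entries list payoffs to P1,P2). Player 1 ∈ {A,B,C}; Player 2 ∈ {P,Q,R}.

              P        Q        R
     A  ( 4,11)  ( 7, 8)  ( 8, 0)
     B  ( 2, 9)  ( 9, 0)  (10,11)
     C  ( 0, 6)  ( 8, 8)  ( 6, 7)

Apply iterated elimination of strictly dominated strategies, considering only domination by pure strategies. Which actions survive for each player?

P1 drop C (B beats it: P:2>0 Q:9>8 R:10>6)
P2 drop Q (P beats it: A:11>8 B:9>0)
P1→{A,B} P2→{P,R}

Survivors P1:{A,B} P2:{P,R}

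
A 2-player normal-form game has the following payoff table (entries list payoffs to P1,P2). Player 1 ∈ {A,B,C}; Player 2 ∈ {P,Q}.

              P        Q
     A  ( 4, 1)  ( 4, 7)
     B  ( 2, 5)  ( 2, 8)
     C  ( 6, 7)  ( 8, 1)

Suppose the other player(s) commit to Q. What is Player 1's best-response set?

u_1(A vs Q) = 4
u_1(B vs Q) = 2
u_1(C vs Q) = 8
max payoff 8 at {C}

BR_1 = {C}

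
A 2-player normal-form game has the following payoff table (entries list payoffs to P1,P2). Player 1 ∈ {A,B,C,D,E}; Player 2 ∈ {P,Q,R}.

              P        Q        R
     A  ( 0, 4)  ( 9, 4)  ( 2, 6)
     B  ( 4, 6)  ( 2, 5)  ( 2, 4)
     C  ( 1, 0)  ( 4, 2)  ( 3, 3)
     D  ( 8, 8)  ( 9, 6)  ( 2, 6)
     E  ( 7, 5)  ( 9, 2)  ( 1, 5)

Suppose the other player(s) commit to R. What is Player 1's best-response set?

u_1(A vs R) = 2
u_1(B vs R) = 2
u_1(C vs R) = 3
u_1(D vs R) = 2
u_1(E vs R) = 1
max payoff 3 at {C}

BR_1 = {C}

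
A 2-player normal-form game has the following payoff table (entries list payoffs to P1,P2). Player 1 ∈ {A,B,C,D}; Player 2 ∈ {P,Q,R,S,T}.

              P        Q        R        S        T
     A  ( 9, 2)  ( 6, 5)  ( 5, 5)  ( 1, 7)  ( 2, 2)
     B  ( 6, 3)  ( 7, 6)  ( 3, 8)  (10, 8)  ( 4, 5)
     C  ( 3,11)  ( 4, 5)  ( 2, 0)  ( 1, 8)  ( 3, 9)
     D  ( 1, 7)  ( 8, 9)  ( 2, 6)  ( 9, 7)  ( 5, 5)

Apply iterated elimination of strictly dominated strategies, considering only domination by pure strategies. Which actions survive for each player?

Survivors P1:{A,B,D} P2:{Q,R,S}

P1 drop C (B beats it: P:6>3 Q:7>4 R:3>2 S:10>1 T:4>3)
P2 drop P (Q beats it: A:5>2 B:6>3 D:9>7)
P2 drop T (Q beats it: A:5>2 B:6>5 D:9>5)
P1→{A,B,D} P2→{Q,R,S}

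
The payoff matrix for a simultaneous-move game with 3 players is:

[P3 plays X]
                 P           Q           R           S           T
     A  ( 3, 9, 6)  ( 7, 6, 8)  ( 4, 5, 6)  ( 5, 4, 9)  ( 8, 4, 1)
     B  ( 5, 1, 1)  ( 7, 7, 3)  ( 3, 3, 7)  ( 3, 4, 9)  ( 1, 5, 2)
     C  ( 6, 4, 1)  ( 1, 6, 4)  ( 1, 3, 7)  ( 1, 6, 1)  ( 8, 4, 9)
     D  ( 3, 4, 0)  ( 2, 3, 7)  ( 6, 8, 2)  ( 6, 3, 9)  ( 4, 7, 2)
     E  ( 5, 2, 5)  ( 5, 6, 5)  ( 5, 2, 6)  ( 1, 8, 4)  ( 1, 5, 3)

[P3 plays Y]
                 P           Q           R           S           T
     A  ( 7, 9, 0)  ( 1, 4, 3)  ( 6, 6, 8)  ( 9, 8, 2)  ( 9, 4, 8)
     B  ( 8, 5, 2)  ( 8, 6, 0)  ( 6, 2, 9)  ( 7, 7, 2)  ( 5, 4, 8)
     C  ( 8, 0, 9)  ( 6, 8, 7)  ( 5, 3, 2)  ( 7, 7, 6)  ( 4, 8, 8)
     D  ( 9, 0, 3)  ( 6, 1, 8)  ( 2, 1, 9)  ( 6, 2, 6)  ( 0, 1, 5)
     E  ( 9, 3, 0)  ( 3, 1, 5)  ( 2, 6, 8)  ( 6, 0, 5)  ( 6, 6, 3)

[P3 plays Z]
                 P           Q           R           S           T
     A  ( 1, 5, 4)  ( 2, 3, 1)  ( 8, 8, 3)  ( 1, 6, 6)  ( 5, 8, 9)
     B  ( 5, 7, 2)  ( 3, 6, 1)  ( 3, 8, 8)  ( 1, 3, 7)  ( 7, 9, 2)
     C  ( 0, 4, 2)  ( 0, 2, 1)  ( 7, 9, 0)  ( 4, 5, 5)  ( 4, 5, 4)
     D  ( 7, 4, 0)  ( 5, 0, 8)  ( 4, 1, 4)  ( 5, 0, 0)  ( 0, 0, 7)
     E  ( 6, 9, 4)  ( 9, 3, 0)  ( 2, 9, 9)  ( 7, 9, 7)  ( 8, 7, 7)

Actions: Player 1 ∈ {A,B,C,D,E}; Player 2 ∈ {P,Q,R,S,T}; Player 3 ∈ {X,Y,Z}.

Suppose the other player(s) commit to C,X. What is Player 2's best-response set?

argmax u_2 = {Q,S}

u_2(P vs C,X) = 4
u_2(Q vs C,X) = 6
u_2(R vs C,X) = 3
u_2(S vs C,X) = 6
u_2(T vs C,X) = 4
max payoff 6 at {Q,S}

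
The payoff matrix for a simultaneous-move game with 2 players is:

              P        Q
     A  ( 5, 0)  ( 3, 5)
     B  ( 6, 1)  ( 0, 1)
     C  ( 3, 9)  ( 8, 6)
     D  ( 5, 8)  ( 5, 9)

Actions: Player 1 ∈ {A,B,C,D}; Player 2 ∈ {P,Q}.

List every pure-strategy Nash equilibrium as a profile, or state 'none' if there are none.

(A,P): not NE [P1→B gives 6>5; P2→Q gives 5>0]
(A,Q): not NE [P1→C gives 8>3]
(B,P): NE
(B,Q): not NE [P1→C gives 8>0]
(C,P): not NE [P1→B gives 6>3]
(C,Q): not NE [P2→P gives 9>6]
(D,P): not NE [P1→B gives 6>5; P2→Q gives 9>8]
(D,Q): not NE [P1→C gives 8>5]

PSNE = {(B,P)}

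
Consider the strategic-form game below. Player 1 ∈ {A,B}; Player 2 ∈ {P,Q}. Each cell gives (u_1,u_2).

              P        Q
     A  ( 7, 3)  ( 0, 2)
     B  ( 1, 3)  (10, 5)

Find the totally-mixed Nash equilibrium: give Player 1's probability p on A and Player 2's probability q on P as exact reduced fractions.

P1 indiff ⇒ q·7+(1-q)·0 = q·1+(1-q)·10 ⇒ q(6) = (1-q)(10) ⇒ q = 5/8
P2 indiff ⇒ p·3+(1-p)·3 = p·2+(1-p)·5 ⇒ p(1) = (1-p)(2) ⇒ p = 2/3

(p,q) = (2/3, 5/8)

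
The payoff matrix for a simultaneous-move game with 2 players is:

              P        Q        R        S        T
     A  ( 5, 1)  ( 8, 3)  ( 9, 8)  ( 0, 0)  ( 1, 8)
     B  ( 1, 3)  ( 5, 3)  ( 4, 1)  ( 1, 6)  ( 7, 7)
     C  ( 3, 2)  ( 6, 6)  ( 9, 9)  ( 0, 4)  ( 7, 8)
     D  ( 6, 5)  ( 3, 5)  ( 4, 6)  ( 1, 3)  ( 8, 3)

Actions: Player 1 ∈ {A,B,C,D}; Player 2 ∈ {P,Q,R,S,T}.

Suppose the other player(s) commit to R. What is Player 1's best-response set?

u_1(A vs R) = 9
u_1(B vs R) = 4
u_1(C vs R) = 9
u_1(D vs R) = 4
max payoff 9 at {A,C}

P1 best: {A,C}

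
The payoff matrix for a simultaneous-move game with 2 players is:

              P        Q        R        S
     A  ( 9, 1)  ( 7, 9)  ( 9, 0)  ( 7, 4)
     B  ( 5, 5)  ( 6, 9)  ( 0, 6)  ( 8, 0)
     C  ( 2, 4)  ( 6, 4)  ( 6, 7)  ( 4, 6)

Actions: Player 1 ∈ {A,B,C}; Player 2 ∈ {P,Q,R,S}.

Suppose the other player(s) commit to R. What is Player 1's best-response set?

u_1(A vs R) = 9
u_1(B vs R) = 0
u_1(C vs R) = 6
max payoff 9 at {A}

argmax u_1 = {A}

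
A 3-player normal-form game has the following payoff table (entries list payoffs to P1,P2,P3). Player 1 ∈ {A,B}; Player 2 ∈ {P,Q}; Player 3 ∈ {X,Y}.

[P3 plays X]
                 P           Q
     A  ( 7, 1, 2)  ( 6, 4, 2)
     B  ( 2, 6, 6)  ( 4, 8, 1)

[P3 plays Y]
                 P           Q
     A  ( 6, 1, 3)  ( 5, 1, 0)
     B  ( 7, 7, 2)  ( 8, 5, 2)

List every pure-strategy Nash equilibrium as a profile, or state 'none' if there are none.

PSNE = {(A,Q,X)}

(A,P,X): not NE [P2→Q gives 4>1; P3→Y gives 3>2]
(A,P,Y): not NE [P1→B gives 7>6]
(A,Q,X): NE
(A,Q,Y): not NE [P1→B gives 8>5; P3→X gives 2>0]
(B,P,X): not NE [P1→A gives 7>2; P2→Q gives 8>6]
(B,P,Y): not NE [P3→X gives 6>2]
(B,Q,X): not NE [P1→A gives 6>4; P3→Y gives 2>1]
(B,Q,Y): not NE [P2→P gives 7>5]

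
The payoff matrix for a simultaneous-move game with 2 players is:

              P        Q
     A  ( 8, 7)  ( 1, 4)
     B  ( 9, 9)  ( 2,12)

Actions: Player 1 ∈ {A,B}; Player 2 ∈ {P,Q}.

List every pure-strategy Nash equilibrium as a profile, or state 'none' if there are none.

(A,P): not NE [P1→B gives 9>8]
(A,Q): not NE [P1→B gives 2>1; P2→P gives 7>4]
(B,P): not NE [P2→Q gives 12>9]
(B,Q): NE

Nash profiles: (B,Q)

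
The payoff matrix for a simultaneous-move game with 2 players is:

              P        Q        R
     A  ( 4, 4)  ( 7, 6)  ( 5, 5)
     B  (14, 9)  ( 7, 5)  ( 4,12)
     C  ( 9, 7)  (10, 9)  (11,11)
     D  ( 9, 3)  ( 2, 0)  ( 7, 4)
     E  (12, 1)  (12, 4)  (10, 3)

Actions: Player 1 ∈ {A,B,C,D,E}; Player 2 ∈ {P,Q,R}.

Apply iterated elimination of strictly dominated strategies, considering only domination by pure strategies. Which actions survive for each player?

P1 drop A (C beats it: P:9>4 Q:10>7 R:11>5)
P1 drop D (E beats it: P:12>9 Q:12>2 R:10>7)
P2 drop P (R beats it: B:12>9 C:11>7 E:3>1)
P1 drop B (C beats it: Q:10>7 R:11>4)
P1→{C,E} P2→{Q,R}

Remaining: P1:{C,E} P2:{Q,R}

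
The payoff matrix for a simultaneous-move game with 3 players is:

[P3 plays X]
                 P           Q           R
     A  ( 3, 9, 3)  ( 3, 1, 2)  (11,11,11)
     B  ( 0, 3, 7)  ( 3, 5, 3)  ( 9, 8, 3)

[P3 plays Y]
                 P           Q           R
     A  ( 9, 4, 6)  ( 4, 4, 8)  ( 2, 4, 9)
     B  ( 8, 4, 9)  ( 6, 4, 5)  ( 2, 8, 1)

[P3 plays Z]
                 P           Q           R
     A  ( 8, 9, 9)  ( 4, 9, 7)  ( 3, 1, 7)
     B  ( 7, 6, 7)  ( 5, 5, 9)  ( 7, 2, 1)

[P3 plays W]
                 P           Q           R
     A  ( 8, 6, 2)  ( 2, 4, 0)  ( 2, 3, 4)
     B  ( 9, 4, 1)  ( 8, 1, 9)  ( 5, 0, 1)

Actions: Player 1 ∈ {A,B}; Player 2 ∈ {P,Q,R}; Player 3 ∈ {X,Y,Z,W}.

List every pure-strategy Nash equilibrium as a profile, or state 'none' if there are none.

PSNE = {(A,P,Z), (A,R,X)}

(A,P,X): not NE [P2→R gives 11>9; P3→Z gives 9>3]
(A,P,Y): not NE [P3→Z gives 9>6]
(A,P,Z): NE
(A,P,W): not NE [P1→B gives 9>8; P3→Z gives 9>2]
(A,Q,X): not NE [P2→R gives 11>1; P3→Y gives 8>2]
(A,Q,Y): not NE [P1→B gives 6>4]
(A,Q,Z): not NE [P1→B gives 5>4; P3→Y gives 8>7]
(A,Q,W): not NE [P1→B gives 8>2; P2→P gives 6>4; P3→Y gives 8>0]
(A,R,X): NE
(A,R,Y): not NE [P3→X gives 11>9]
(A,R,Z): not NE [P1→B gives 7>3; P2→Q gives 9>1; P3→X gives 11>7]
(A,R,W): not NE [P1→B gives 5>2; P2→P gives 6>3; P3→X gives 11>4]
(B,P,X): not NE [P1→A gives 3>0; P2→R gives 8>3; P3→Y gives 9>7]
(B,P,Y): not NE [P1→A gives 9>8; P2→R gives 8>4]
(B,P,Z): not NE [P1→A gives 8>7; P3→Y gives 9>7]
(B,P,W): not NE [P3→Y gives 9>1]
(B,Q,X): not NE [P2→R gives 8>5; P3→W gives 9>3]
(B,Q,Y): not NE [P2→R gives 8>4; P3→W gives 9>5]
(B,Q,Z): not NE [P2→P gives 6>5]
(B,Q,W): not NE [P2→P gives 4>1]
(B,R,X): not NE [P1→A gives 11>9]
(B,R,Y): not NE [P3→X gives 3>1]
(B,R,Z): not NE [P2→P gives 6>2; P3→X gives 3>1]
(B,R,W): not NE [P2→P gives 4>0; P3→X gives 3>1]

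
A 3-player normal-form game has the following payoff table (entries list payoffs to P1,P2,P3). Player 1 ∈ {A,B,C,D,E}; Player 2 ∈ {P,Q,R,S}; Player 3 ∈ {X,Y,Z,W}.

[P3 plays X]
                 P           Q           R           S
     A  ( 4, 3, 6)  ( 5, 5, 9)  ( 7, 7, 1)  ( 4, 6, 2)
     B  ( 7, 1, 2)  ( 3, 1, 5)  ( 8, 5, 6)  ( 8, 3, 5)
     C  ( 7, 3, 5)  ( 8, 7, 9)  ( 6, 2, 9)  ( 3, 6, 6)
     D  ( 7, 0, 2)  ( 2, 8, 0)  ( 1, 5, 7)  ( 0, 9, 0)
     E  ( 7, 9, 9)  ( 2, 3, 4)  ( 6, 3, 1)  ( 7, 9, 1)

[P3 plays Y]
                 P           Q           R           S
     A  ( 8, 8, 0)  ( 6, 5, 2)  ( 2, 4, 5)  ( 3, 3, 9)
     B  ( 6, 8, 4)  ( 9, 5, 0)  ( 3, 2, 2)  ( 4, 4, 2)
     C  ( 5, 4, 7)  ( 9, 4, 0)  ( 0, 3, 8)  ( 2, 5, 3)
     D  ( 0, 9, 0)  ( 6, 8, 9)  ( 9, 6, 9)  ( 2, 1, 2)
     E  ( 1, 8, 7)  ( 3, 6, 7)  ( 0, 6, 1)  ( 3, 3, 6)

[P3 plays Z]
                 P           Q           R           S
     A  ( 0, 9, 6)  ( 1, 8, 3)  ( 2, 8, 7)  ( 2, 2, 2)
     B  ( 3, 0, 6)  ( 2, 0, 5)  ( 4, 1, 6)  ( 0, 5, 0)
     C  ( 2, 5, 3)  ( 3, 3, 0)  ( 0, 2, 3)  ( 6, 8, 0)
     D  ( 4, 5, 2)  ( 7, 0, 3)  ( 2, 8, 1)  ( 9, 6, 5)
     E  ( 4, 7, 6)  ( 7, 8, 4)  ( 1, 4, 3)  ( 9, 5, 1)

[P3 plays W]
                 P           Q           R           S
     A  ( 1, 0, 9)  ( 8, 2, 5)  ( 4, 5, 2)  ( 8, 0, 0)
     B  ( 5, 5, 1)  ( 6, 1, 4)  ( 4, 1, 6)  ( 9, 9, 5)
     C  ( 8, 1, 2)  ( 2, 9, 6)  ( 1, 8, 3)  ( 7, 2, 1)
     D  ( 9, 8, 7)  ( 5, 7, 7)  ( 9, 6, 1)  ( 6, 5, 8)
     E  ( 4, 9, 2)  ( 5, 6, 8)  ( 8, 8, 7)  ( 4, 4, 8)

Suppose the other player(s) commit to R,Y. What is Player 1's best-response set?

P1 best: {D}

u_1(A vs R,Y) = 2
u_1(B vs R,Y) = 3
u_1(C vs R,Y) = 0
u_1(D vs R,Y) = 9
u_1(E vs R,Y) = 0
max payoff 9 at {D}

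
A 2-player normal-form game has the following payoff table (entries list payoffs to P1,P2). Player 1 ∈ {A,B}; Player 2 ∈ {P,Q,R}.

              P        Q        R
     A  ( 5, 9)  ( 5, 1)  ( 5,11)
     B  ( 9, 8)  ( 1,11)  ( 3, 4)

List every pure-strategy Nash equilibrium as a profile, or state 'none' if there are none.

NE set: (A,R)

(A,P): not NE [P1→B gives 9>5; P2→R gives 11>9]
(A,Q): not NE [P2→R gives 11>1]
(A,R): NE
(B,P): not NE [P2→Q gives 11>8]
(B,Q): not NE [P1→A gives 5>1]
(B,R): not NE [P1→A gives 5>3; P2→Q gives 11>4]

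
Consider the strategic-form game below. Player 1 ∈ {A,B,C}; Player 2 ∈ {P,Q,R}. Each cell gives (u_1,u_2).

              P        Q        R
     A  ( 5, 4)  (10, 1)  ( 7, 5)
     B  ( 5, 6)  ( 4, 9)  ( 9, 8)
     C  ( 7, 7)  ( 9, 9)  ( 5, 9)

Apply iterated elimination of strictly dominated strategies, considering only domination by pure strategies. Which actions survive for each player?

P2 drop P (R beats it: A:5>4 B:8>6 C:9>7)
P1 drop C (A beats it: Q:10>9 R:7>5)
P1→{A,B} P2→{Q,R}

Remaining: P1:{A,B} P2:{Q,R}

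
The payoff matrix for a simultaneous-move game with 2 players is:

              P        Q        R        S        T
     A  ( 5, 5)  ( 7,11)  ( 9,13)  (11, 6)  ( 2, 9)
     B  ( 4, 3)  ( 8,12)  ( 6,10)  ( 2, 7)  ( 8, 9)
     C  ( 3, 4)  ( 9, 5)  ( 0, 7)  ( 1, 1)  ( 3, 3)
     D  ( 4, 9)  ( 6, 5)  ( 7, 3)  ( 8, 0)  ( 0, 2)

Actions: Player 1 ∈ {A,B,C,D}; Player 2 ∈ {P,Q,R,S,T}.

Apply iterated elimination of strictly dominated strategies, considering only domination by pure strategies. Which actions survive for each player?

P1 drop D (A beats it: P:5>4 Q:7>6 R:9>7 S:11>8 T:2>0)
P2 drop P (Q beats it: A:11>5 B:12>3 C:5>4)
P2 drop S (Q beats it: A:11>6 B:12>7 C:5>1)
P2 drop T (Q beats it: A:11>9 B:12>9 C:5>3)
P1→{A,B,C} P2→{Q,R}

IESDS → P1:{A,B,C} P2:{Q,R}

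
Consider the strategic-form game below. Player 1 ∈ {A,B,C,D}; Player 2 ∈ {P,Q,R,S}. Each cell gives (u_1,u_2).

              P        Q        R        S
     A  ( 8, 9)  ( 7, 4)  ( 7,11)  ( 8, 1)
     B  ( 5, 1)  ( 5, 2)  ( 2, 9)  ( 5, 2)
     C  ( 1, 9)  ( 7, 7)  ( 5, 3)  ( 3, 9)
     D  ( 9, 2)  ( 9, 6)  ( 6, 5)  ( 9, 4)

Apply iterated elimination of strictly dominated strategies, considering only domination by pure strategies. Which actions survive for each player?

P1 drop B (A beats it: P:8>5 Q:7>5 R:7>2 S:8>5)
P1 drop C (D beats it: P:9>1 Q:9>7 R:6>5 S:9>3)
P2 drop P (R beats it: A:11>9 D:5>2)
P2 drop S (Q beats it: A:4>1 D:6>4)
P1→{A,D} P2→{Q,R}

Survivors P1:{A,D} P2:{Q,R}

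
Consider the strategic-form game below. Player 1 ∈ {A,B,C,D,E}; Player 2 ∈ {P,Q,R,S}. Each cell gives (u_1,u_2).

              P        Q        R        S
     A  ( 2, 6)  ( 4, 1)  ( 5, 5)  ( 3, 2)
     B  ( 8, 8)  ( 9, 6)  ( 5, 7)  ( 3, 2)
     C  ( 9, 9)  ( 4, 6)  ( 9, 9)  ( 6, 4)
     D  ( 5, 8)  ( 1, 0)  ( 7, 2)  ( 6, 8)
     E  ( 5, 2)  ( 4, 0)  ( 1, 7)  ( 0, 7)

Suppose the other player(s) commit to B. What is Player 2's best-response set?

BR_2 = {P}

u_2(P vs B) = 8
u_2(Q vs B) = 6
u_2(R vs B) = 7
u_2(S vs B) = 2
max payoff 8 at {P}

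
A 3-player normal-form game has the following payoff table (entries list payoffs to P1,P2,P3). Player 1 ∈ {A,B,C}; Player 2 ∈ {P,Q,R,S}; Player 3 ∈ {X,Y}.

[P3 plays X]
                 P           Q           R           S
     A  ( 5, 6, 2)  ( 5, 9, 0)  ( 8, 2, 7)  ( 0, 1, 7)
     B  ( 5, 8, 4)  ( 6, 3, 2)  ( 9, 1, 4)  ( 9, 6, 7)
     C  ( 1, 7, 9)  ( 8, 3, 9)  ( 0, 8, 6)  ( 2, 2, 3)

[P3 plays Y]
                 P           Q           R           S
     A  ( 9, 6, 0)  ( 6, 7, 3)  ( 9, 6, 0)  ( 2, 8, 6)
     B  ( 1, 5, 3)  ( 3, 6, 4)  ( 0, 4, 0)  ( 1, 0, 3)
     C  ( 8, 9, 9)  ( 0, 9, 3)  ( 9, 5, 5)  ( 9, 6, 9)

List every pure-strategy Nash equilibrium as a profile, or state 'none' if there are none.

(A,P,X): not NE [P2→Q gives 9>6]
(A,P,Y): not NE [P2→S gives 8>6; P3→X gives 2>0]
(A,Q,X): not NE [P1→C gives 8>5; P3→Y gives 3>0]
(A,Q,Y): not NE [P2→S gives 8>7]
(A,R,X): not NE [P1→B gives 9>8; P2→Q gives 9>2]
(A,R,Y): not NE [P2→S gives 8>6; P3→X gives 7>0]
(A,S,X): not NE [P1→B gives 9>0; P2→Q gives 9>1]
(A,S,Y): not NE [P1→C gives 9>2; P3→X gives 7>6]
(B,P,X): NE
(B,P,Y): not NE [P1→A gives 9>1; P2→Q gives 6>5; P3→X gives 4>3]
(B,Q,X): not NE [P1→C gives 8>6; P2→P gives 8>3; P3→Y gives 4>2]
(B,Q,Y): not NE [P1→A gives 6>3]
(B,R,X): not NE [P2→P gives 8>1]
(B,R,Y): not NE [P1→C gives 9>0; P2→Q gives 6>4; P3→X gives 4>0]
(B,S,X): not NE [P2→P gives 8>6]
(B,S,Y): not NE [P1→C gives 9>1; P2→Q gives 6>0; P3→X gives 7>3]
(C,P,X): not NE [P1→B gives 5>1; P2→R gives 8>7]
(C,P,Y): not NE [P1→A gives 9>8]
(C,Q,X): not NE [P2→R gives 8>3]
(C,Q,Y): not NE [P1→A gives 6>0; P3→X gives 9>3]
(C,R,X): not NE [P1→B gives 9>0]
(C,R,Y): not NE [P2→Q gives 9>5; P3→X gives 6>5]
(C,S,X): not NE [P1→B gives 9>2; P2→R gives 8>2; P3→Y gives 9>3]
(C,S,Y): not NE [P2→Q gives 9>6]

Nash profiles: (B,P,X)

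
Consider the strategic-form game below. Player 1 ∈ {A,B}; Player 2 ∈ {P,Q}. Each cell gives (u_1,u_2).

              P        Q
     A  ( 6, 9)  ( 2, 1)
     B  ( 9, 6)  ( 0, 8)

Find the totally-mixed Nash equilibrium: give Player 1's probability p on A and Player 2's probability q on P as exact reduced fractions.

p=1/5, q=2/5

P1 indiff ⇒ q·6+(1-q)·2 = q·9+(1-q)·0 ⇒ q(-3) = (1-q)(-2) ⇒ q = 2/5
P2 indiff ⇒ p·9+(1-p)·6 = p·1+(1-p)·8 ⇒ p(8) = (1-p)(2) ⇒ p = 1/5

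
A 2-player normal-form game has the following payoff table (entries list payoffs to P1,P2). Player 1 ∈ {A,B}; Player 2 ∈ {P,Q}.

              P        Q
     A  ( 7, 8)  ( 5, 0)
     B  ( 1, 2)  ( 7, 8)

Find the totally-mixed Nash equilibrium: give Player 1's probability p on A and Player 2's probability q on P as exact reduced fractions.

P1 indiff ⇒ q·7+(1-q)·5 = q·1+(1-q)·7 ⇒ q(6) = (1-q)(2) ⇒ q = 1/4
P2 indiff ⇒ p·8+(1-p)·2 = p·0+(1-p)·8 ⇒ p(8) = (1-p)(6) ⇒ p = 3/7

(p,q) = (3/7, 1/4)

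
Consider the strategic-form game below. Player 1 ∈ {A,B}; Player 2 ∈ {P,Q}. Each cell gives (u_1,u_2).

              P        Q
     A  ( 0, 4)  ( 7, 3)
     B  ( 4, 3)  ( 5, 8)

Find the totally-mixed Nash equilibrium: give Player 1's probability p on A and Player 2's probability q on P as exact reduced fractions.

P1 indiff ⇒ q·0+(1-q)·7 = q·4+(1-q)·5 ⇒ q(-4) = (1-q)(-2) ⇒ q = 1/3
P2 indiff ⇒ p·4+(1-p)·3 = p·3+(1-p)·8 ⇒ p(1) = (1-p)(5) ⇒ p = 5/6

(p,q) = (5/6, 1/3)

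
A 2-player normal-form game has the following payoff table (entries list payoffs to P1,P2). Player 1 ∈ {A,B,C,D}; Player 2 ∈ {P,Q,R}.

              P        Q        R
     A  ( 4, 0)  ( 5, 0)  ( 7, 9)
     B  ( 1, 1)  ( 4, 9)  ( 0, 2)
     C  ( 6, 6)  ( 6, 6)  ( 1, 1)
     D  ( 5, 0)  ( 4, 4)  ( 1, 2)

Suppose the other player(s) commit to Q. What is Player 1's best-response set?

u_1(A vs Q) = 5
u_1(B vs Q) = 4
u_1(C vs Q) = 6
u_1(D vs Q) = 4
max payoff 6 at {C}

P1 best: {C}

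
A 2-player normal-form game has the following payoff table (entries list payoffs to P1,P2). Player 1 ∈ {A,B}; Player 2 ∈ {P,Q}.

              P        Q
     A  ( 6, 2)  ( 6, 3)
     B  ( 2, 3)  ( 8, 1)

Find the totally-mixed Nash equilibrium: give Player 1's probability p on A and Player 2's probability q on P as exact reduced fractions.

P1 indiff ⇒ q·6+(1-q)·6 = q·2+(1-q)·8 ⇒ q(4) = (1-q)(2) ⇒ q = 1/3
P2 indiff ⇒ p·2+(1-p)·3 = p·3+(1-p)·1 ⇒ p(-1) = (1-p)(-2) ⇒ p = 2/3

P1 mixes 2/3 on A; P2 mixes 1/3 on P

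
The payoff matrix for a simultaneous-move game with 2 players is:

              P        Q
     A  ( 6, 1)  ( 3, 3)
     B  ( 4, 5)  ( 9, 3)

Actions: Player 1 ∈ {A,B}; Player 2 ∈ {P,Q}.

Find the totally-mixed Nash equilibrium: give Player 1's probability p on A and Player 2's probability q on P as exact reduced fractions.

(p,q) = (1/2, 3/4)

P1 indiff ⇒ q·6+(1-q)·3 = q·4+(1-q)·9 ⇒ q(2) = (1-q)(6) ⇒ q = 3/4
P2 indiff ⇒ p·1+(1-p)·5 = p·3+(1-p)·3 ⇒ p(-2) = (1-p)(-2) ⇒ p = 1/2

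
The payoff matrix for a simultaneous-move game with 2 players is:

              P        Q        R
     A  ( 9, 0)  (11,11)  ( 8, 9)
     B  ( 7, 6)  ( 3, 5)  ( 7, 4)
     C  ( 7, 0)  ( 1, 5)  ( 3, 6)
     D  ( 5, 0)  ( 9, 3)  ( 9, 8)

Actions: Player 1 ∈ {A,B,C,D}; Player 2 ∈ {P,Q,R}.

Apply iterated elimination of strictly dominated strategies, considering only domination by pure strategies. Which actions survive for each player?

Remaining: P1:{A,D} P2:{Q,R}

P1 drop B (A beats it: P:9>7 Q:11>3 R:8>7)
P1 drop C (A beats it: P:9>7 Q:11>1 R:8>3)
P2 drop P (Q beats it: A:11>0 D:3>0)
P1→{A,D} P2→{Q,R}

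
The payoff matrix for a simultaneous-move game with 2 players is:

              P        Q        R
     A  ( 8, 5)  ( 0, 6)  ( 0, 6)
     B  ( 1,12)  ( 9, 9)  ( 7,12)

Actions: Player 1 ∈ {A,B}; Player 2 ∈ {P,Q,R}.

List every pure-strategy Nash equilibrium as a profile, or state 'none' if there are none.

(A,P): not NE [P2→R gives 6>5]
(A,Q): not NE [P1→B gives 9>0]
(A,R): not NE [P1→B gives 7>0]
(B,P): not NE [P1→A gives 8>1]
(B,Q): not NE [P2→R gives 12>9]
(B,R): NE

PSNE = {(B,R)}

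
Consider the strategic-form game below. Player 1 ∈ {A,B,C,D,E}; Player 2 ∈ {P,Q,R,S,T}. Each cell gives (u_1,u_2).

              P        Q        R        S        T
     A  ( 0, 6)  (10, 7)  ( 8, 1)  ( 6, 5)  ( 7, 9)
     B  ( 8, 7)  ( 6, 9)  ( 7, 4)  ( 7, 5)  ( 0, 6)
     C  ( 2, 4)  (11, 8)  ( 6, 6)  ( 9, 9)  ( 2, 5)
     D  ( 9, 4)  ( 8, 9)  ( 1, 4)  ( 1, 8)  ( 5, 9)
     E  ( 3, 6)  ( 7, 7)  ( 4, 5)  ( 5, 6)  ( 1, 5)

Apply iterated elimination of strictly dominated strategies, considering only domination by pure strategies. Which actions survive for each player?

P2 drop P (Q beats it: A:7>6 B:9>7 C:8>4 D:9>4 E:7>6)
P1 drop D (A beats it: Q:10>8 R:8>1 S:6>1 T:7>5)
P1 drop E (A beats it: Q:10>7 R:8>4 S:6>5 T:7>1)
P2 drop R (Q beats it: A:7>1 B:9>4 C:8>6)
P1 drop B (C beats it: Q:11>6 S:9>7 T:2>0)
P1→{A,C} P2→{Q,S,T}

Remaining: P1:{A,C} P2:{Q,S,T}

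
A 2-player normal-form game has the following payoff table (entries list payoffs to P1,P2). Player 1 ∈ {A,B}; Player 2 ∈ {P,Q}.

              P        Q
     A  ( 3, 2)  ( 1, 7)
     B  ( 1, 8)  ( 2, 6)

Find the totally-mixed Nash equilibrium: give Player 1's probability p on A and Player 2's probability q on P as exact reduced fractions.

P1 indiff ⇒ q·3+(1-q)·1 = q·1+(1-q)·2 ⇒ q(2) = (1-q)(1) ⇒ q = 1/3
P2 indiff ⇒ p·2+(1-p)·8 = p·7+(1-p)·6 ⇒ p(-5) = (1-p)(-2) ⇒ p = 2/7

(p,q) = (2/7, 1/3)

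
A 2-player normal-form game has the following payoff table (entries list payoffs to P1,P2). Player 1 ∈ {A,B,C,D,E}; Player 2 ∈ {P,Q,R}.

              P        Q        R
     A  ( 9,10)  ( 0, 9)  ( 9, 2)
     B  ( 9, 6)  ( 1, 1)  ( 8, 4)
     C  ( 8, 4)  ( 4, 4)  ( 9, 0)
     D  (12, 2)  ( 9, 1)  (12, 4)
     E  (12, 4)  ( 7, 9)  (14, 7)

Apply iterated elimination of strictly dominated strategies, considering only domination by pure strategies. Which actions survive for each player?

IESDS → P1:{D,E} P2:{Q,R}

P1 drop A (D beats it: P:12>9 Q:9>0 R:12>9)
P1 drop B (D beats it: P:12>9 Q:9>1 R:12>8)
P1 drop C (D beats it: P:12>8 Q:9>4 R:12>9)
P2 drop P (R beats it: D:4>2 E:7>4)
P1→{D,E} P2→{Q,R}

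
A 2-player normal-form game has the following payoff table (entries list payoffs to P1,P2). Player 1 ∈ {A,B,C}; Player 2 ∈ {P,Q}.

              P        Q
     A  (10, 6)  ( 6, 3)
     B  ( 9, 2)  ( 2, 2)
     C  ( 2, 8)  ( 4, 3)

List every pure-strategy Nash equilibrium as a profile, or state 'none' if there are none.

PSNE = {(A,P)}

(A,P): NE
(A,Q): not NE [P2→P gives 6>3]
(B,P): not NE [P1→A gives 10>9]
(B,Q): not NE [P1→A gives 6>2]
(C,P): not NE [P1→A gives 10>2]
(C,Q): not NE [P1→A gives 6>4; P2→P gives 8>3]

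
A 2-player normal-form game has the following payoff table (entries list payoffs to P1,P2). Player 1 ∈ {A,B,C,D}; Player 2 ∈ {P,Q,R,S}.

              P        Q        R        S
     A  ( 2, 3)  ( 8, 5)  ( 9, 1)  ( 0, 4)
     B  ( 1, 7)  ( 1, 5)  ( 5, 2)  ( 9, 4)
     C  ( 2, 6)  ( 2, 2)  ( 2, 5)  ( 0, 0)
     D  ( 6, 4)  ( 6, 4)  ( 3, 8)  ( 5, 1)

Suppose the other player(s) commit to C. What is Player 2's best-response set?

u_2(P vs C) = 6
u_2(Q vs C) = 2
u_2(R vs C) = 5
u_2(S vs C) = 0
max payoff 6 at {P}

P2 best: {P}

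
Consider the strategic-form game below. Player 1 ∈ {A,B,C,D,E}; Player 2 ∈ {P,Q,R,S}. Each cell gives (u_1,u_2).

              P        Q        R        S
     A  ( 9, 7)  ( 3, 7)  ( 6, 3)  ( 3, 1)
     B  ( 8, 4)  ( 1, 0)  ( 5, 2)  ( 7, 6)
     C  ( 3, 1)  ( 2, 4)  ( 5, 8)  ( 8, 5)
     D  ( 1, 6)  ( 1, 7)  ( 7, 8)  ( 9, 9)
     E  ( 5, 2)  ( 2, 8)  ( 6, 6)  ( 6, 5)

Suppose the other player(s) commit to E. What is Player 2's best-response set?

P2 best: {Q}

u_2(P vs E) = 2
u_2(Q vs E) = 8
u_2(R vs E) = 6
u_2(S vs E) = 5
max payoff 8 at {Q}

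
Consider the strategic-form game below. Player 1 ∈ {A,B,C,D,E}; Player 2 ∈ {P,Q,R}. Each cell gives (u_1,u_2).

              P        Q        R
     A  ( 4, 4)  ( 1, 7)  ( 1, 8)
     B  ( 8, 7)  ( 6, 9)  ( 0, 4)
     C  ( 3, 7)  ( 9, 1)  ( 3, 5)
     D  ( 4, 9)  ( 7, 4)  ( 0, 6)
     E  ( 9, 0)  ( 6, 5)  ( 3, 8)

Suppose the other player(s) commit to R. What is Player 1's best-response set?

u_1(A vs R) = 1
u_1(B vs R) = 0
u_1(C vs R) = 3
u_1(D vs R) = 0
u_1(E vs R) = 3
max payoff 3 at {C,E}

BR_1 = {C,E}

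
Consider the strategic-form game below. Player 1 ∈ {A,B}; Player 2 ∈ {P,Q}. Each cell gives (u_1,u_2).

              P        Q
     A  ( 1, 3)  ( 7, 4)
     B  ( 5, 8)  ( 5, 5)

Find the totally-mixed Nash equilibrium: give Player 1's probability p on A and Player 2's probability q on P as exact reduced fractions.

P1 indiff ⇒ q·1+(1-q)·7 = q·5+(1-q)·5 ⇒ q(-4) = (1-q)(-2) ⇒ q = 1/3
P2 indiff ⇒ p·3+(1-p)·8 = p·4+(1-p)·5 ⇒ p(-1) = (1-p)(-3) ⇒ p = 3/4

P1 mixes 3/4 on A; P2 mixes 1/3 on P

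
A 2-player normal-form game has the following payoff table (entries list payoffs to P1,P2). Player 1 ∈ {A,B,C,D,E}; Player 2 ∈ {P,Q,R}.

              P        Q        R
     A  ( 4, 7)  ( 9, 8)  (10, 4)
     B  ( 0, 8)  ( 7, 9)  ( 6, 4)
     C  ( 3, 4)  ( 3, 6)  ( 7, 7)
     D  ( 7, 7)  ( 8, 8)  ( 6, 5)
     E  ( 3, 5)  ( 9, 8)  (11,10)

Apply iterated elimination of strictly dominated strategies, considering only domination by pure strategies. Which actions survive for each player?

P1 drop B (A beats it: P:4>0 Q:9>7 R:10>6)
P1 drop C (A beats it: P:4>3 Q:9>3 R:10>7)
P2 drop P (Q beats it: A:8>7 D:8>7 E:8>5)
P1 drop D (A beats it: Q:9>8 R:10>6)
P1→{A,E} P2→{Q,R}

Survivors P1:{A,E} P2:{Q,R}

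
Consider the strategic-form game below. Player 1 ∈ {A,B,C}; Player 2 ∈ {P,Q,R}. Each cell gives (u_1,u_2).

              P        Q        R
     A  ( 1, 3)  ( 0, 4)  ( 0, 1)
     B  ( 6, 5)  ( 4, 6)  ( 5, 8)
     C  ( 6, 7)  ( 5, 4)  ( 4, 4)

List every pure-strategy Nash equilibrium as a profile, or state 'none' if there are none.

PSNE = {(B,R), (C,P)}

(A,P): not NE [P1→C gives 6>1; P2→Q gives 4>3]
(A,Q): not NE [P1→C gives 5>0]
(A,R): not NE [P1→B gives 5>0; P2→Q gives 4>1]
(B,P): not NE [P2→R gives 8>5]
(B,Q): not NE [P1→C gives 5>4; P2→R gives 8>6]
(B,R): NE
(C,P): NE
(C,Q): not NE [P2→P gives 7>4]
(C,R): not NE [P1→B gives 5>4; P2→P gives 7>4]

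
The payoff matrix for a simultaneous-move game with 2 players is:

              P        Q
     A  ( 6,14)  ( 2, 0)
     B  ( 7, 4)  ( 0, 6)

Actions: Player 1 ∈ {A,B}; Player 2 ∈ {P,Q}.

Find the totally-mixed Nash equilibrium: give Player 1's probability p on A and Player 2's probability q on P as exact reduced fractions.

P1 indiff ⇒ q·6+(1-q)·2 = q·7+(1-q)·0 ⇒ q(-1) = (1-q)(-2) ⇒ q = 2/3
P2 indiff ⇒ p·14+(1-p)·4 = p·0+(1-p)·6 ⇒ p(14) = (1-p)(2) ⇒ p = 1/8

P1 mixes 1/8 on A; P2 mixes 2/3 on P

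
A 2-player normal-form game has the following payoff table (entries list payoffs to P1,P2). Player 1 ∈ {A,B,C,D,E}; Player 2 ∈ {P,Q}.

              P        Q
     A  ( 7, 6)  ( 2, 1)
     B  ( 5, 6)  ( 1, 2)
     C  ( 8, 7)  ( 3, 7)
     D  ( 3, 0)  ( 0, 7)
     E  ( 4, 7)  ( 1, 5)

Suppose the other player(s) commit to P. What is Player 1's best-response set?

u_1(A vs P) = 7
u_1(B vs P) = 5
u_1(C vs P) = 8
u_1(D vs P) = 3
u_1(E vs P) = 4
max payoff 8 at {C}

argmax u_1 = {C}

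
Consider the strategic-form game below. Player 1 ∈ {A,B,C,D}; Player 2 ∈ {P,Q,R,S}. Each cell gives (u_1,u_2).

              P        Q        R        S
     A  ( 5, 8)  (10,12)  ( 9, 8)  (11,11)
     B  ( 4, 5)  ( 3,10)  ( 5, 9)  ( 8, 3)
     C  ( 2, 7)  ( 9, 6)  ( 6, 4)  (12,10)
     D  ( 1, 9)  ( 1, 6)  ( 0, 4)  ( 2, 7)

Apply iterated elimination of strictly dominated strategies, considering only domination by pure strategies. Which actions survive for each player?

P1 drop B (A beats it: P:5>4 Q:10>3 R:9>5 S:11>8)
P1 drop D (A beats it: P:5>1 Q:10>1 R:9>0 S:11>2)
P2 drop P (S beats it: A:11>8 C:10>7)
P2 drop R (Q beats it: A:12>8 C:6>4)
P1→{A,C} P2→{Q,S}

Remaining: P1:{A,C} P2:{Q,S}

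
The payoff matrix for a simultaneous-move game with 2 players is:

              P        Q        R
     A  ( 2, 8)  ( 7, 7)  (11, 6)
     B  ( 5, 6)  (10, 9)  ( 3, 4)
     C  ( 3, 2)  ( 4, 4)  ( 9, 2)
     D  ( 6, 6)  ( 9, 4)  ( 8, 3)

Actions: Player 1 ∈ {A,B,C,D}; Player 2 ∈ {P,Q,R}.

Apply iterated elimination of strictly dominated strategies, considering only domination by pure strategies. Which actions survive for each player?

P2 drop R (Q beats it: A:7>6 B:9>4 C:4>2 D:4>3)
P1 drop A (B beats it: P:5>2 Q:10>7)
P1 drop C (B beats it: P:5>3 Q:10>4)
P1→{B,D} P2→{P,Q}

IESDS → P1:{B,D} P2:{P,Q}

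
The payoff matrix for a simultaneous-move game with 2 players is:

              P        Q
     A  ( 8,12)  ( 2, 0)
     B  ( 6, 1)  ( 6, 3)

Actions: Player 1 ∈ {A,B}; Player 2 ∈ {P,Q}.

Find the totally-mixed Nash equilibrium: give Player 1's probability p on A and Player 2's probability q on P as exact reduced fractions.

p=1/7, q=2/3

P1 indiff ⇒ q·8+(1-q)·2 = q·6+(1-q)·6 ⇒ q(2) = (1-q)(4) ⇒ q = 2/3
P2 indiff ⇒ p·12+(1-p)·1 = p·0+(1-p)·3 ⇒ p(12) = (1-p)(2) ⇒ p = 1/7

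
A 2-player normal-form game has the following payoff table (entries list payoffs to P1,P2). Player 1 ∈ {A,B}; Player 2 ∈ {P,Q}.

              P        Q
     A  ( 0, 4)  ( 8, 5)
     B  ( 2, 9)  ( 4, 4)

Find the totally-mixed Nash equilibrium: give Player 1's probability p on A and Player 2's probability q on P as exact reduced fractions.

P1 indiff ⇒ q·0+(1-q)·8 = q·2+(1-q)·4 ⇒ q(-2) = (1-q)(-4) ⇒ q = 2/3
P2 indiff ⇒ p·4+(1-p)·9 = p·5+(1-p)·4 ⇒ p(-1) = (1-p)(-5) ⇒ p = 5/6

p=5/6, q=2/3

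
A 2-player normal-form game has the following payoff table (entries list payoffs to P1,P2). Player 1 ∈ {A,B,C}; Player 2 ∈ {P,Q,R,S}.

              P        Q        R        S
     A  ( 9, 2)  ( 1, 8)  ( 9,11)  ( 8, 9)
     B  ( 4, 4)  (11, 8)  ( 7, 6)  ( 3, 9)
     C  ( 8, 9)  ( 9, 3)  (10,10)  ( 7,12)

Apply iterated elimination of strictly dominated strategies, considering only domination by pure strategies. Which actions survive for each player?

P2 drop P (R beats it: A:11>2 B:6>4 C:10>9)
P2 drop Q (S beats it: A:9>8 B:9>8 C:12>3)
P1 drop B (A beats it: R:9>7 S:8>3)
P1→{A,C} P2→{R,S}

Remaining: P1:{A,C} P2:{R,S}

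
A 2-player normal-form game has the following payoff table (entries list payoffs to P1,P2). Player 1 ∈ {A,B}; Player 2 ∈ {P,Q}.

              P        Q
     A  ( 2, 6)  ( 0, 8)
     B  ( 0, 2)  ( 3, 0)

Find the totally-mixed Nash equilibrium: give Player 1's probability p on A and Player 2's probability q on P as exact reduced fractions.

P1 indiff ⇒ q·2+(1-q)·0 = q·0+(1-q)·3 ⇒ q(2) = (1-q)(3) ⇒ q = 3/5
P2 indiff ⇒ p·6+(1-p)·2 = p·8+(1-p)·0 ⇒ p(-2) = (1-p)(-2) ⇒ p = 1/2

(p,q) = (1/2, 3/5)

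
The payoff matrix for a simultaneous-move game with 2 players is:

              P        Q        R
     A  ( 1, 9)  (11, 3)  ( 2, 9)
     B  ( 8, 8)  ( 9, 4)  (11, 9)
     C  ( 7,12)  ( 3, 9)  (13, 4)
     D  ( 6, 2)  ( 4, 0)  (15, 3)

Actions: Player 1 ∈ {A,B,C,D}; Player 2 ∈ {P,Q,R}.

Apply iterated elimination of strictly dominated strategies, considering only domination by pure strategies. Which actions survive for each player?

P2 drop Q (P beats it: A:9>3 B:8>4 C:12>9 D:2>0)
P1 drop A (B beats it: P:8>1 R:11>2)
P1→{B,C,D} P2→{P,R}

IESDS → P1:{B,C,D} P2:{P,R}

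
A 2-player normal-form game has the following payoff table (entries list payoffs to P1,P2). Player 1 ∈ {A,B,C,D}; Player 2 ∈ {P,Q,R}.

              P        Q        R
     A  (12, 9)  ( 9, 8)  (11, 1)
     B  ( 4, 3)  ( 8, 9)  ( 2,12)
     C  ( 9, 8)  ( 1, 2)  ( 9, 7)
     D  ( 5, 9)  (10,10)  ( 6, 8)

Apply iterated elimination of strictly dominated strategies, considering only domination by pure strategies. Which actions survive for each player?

Remaining: P1:{A,D} P2:{P,Q}

P1 drop B (A beats it: P:12>4 Q:9>8 R:11>2)
P1 drop C (A beats it: P:12>9 Q:9>1 R:11>9)
P2 drop R (P beats it: A:9>1 D:9>8)
P1→{A,D} P2→{P,Q}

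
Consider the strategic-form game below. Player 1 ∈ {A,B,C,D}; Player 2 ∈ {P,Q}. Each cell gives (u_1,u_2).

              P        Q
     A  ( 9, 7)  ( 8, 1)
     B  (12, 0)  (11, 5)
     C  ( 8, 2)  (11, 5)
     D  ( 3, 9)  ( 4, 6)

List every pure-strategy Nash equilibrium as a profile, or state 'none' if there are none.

(A,P): not NE [P1→B gives 12>9]
(A,Q): not NE [P1→C gives 11>8; P2→P gives 7>1]
(B,P): not NE [P2→Q gives 5>0]
(B,Q): NE
(C,P): not NE [P1→B gives 12>8; P2→Q gives 5>2]
(C,Q): NE
(D,P): not NE [P1→B gives 12>3]
(D,Q): not NE [P1→C gives 11>4; P2→P gives 9>6]

NE set: (B,Q), (C,Q)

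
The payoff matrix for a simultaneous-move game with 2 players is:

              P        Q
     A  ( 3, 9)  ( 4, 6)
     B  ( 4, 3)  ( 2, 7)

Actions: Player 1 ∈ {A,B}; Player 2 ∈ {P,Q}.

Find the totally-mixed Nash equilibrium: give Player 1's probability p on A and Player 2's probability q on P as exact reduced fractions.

P1 indiff ⇒ q·3+(1-q)·4 = q·4+(1-q)·2 ⇒ q(-1) = (1-q)(-2) ⇒ q = 2/3
P2 indiff ⇒ p·9+(1-p)·3 = p·6+(1-p)·7 ⇒ p(3) = (1-p)(4) ⇒ p = 4/7

(p,q) = (4/7, 2/3)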